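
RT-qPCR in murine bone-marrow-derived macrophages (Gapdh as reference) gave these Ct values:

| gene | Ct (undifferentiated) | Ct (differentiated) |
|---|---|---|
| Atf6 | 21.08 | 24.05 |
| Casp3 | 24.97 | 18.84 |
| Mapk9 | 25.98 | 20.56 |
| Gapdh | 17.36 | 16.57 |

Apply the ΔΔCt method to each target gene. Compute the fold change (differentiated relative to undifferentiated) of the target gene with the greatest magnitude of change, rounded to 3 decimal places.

40.504

Atf6: ΔΔCt = (24.05−16.57) − (21.08−17.36) = 7.48 − 3.72 = 3.76; fold change = 2^-3.76 = 0.074
Casp3: ΔΔCt = (18.84−16.57) − (24.97−17.36) = 2.27 − 7.61 = -5.34; fold change = 2^5.34 = 40.504
Mapk9: ΔΔCt = (20.56−16.57) − (25.98−17.36) = 3.99 − 8.62 = -4.63; fold change = 2^4.63 = 24.761
Casp3 has the largest |ΔΔCt| = 5.34.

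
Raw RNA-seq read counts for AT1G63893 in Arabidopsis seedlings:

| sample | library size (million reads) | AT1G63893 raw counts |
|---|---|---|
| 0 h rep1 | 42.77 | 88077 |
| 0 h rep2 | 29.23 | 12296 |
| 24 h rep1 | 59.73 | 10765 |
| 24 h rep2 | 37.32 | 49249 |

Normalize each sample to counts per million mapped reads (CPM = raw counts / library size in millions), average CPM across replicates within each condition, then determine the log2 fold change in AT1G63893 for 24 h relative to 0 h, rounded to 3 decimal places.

-0.725

CPM(0 h rep1) = 88077 / 42.77 = 2059.3173
CPM(0 h rep2) = 12296 / 29.23 = 420.6637
CPM(24 h rep1) = 10765 / 59.73 = 180.2277
CPM(24 h rep2) = 49249 / 37.32 = 1319.6409
mean CPM(0 h) = 1239.9905; mean CPM(24 h) = 749.9343
Fold change = 749.9343 / 1239.9905 = 0.60479
log2(0.60479) = -0.7255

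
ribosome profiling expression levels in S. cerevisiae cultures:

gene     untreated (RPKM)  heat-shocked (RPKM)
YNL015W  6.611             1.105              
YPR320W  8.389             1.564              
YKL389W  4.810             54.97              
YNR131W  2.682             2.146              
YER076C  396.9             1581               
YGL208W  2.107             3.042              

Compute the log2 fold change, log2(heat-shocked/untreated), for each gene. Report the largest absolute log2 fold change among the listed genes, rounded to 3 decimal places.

3.515

log2(1.105/6.611) = -2.581  (YNL015W)
log2(1.564/8.389) = -2.423  (YPR320W)
log2(54.97/4.810) = 3.515  (YKL389W)
log2(2.146/2.682) = -0.322  (YNR131W)
log2(1581/396.9) = 1.994  (YER076C)
log2(3.042/2.107) = 0.530  (YGL208W)
The largest magnitude belongs to YKL389W.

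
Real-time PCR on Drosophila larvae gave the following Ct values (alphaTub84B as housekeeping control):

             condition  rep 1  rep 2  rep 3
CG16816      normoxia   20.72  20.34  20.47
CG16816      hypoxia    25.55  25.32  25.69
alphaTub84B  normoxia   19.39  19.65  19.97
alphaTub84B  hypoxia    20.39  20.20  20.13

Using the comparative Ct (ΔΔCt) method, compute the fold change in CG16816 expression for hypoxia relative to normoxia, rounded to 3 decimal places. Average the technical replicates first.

0.046

Mean Ct: CG16816 normoxia 20.510; CG16816 hypoxia 25.520; alphaTub84B normoxia 19.670; alphaTub84B hypoxia 20.240
ΔCt(normoxia) = 20.510 − 19.670 = 0.840
ΔCt(hypoxia) = 25.520 − 20.240 = 5.280
ΔΔCt = 5.280 − 0.840 = 4.440
Fold change = 2^(−4.440) = 0.0461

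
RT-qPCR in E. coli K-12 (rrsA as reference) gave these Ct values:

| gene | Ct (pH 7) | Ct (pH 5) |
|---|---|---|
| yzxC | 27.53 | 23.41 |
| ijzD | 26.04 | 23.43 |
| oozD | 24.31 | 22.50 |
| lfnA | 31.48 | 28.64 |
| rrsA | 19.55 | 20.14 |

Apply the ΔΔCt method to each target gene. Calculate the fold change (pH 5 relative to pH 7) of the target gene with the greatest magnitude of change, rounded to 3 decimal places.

26.173

yzxC: ΔΔCt = (23.41−20.14) − (27.53−19.55) = 3.27 − 7.98 = -4.71; fold change = 2^4.71 = 26.173
ijzD: ΔΔCt = (23.43−20.14) − (26.04−19.55) = 3.29 − 6.49 = -3.20; fold change = 2^3.20 = 9.190
oozD: ΔΔCt = (22.50−20.14) − (24.31−19.55) = 2.36 − 4.76 = -2.40; fold change = 2^2.40 = 5.278
lfnA: ΔΔCt = (28.64−20.14) − (31.48−19.55) = 8.50 − 11.93 = -3.43; fold change = 2^3.43 = 10.778
yzxC has the largest |ΔΔCt| = 4.71.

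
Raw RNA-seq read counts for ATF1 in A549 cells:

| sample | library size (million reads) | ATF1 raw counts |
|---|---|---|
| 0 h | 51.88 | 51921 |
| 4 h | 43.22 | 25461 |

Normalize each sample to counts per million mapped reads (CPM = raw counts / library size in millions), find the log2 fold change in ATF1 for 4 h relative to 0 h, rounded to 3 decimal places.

-0.765

CPM(0 h) = 51921 / 51.88 = 1000.7903
CPM(4 h) = 25461 / 43.22 = 589.1023
Fold change = 589.1023 / 1000.7903 = 0.58864
log2(0.58864) = -0.7645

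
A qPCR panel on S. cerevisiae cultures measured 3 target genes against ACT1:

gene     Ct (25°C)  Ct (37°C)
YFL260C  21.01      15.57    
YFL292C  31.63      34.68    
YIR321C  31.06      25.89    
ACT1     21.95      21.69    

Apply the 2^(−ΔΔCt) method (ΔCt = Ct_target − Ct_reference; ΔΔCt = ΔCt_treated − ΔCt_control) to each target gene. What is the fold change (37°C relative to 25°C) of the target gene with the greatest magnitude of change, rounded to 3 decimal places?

YFL260C: ΔΔCt = (15.57−21.69) − (21.01−21.95) = -6.12 − (-0.94) = -5.18; fold change = 2^5.18 = 36.252
YFL292C: ΔΔCt = (34.68−21.69) − (31.63−21.95) = 12.99 − 9.68 = 3.31; fold change = 2^-3.31 = 0.101
YIR321C: ΔΔCt = (25.89−21.69) − (31.06−21.95) = 4.20 − 9.11 = -4.91; fold change = 2^4.91 = 30.065
YFL260C has the largest |ΔΔCt| = 5.18.

36.252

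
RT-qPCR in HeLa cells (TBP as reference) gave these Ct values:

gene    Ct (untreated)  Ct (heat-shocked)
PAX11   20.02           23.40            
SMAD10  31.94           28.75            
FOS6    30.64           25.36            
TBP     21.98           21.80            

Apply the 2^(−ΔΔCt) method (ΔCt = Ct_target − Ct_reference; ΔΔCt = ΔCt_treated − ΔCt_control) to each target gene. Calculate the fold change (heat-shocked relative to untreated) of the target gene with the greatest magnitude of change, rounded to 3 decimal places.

34.297

PAX11: ΔΔCt = (23.40−21.80) − (20.02−21.98) = 1.60 − (-1.96) = 3.56; fold change = 2^-3.56 = 0.085
SMAD10: ΔΔCt = (28.75−21.80) − (31.94−21.98) = 6.95 − 9.96 = -3.01; fold change = 2^3.01 = 8.056
FOS6: ΔΔCt = (25.36−21.80) − (30.64−21.98) = 3.56 − 8.66 = -5.10; fold change = 2^5.10 = 34.297
FOS6 has the largest |ΔΔCt| = 5.10.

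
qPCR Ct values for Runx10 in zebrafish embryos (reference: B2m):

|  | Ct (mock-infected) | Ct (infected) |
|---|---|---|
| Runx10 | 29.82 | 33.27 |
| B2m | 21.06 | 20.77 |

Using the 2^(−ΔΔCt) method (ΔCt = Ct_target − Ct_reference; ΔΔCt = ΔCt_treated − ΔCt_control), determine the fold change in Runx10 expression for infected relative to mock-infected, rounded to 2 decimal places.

0.07

ΔCt(mock-infected) = 29.820 − 21.060 = 8.760
ΔCt(infected) = 33.270 − 20.770 = 12.500
ΔΔCt = 12.500 − 8.760 = 3.740
Fold change = 2^(−3.740) = 0.075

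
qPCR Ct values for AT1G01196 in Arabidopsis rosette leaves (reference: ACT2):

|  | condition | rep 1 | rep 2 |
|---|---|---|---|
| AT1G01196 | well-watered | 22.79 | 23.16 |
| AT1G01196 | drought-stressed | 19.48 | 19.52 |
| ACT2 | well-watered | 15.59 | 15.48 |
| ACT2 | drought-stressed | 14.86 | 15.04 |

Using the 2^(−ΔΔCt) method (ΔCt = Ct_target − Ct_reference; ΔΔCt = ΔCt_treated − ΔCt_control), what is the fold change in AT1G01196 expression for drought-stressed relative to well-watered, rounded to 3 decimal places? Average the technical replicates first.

Mean Ct: AT1G01196 well-watered 22.975; AT1G01196 drought-stressed 19.500; ACT2 well-watered 15.535; ACT2 drought-stressed 14.950
ΔCt(well-watered) = 22.975 − 15.535 = 7.440
ΔCt(drought-stressed) = 19.500 − 14.950 = 4.550
ΔΔCt = 4.550 − 7.440 = -2.890
Fold change = 2^(−(-2.890)) = 2^2.890 = 7.4127

7.413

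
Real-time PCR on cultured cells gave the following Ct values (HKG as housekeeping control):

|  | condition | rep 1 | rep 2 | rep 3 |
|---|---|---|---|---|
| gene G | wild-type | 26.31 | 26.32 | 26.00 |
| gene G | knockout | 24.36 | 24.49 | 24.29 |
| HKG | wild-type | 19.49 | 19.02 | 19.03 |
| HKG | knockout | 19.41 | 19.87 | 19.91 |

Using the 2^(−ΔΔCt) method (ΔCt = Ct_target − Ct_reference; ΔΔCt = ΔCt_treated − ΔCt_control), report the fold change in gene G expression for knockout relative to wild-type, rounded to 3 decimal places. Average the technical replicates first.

5.205

Mean Ct: gene G wild-type 26.210; gene G knockout 24.380; HKG wild-type 19.180; HKG knockout 19.730
ΔCt(wild-type) = 26.210 − 19.180 = 7.030
ΔCt(knockout) = 24.380 − 19.730 = 4.650
ΔΔCt = 4.650 − 7.030 = -2.380
Fold change = 2^(−(-2.380)) = 2^2.380 = 5.2054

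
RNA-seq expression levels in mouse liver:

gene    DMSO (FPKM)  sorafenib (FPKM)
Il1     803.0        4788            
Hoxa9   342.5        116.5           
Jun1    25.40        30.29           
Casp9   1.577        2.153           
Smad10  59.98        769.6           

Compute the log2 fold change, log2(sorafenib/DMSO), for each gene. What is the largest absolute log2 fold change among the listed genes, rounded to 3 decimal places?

log2(4788/803.0) = 2.576  (Il1)
log2(116.5/342.5) = -1.556  (Hoxa9)
log2(30.29/25.40) = 0.254  (Jun1)
log2(2.153/1.577) = 0.449  (Casp9)
log2(769.6/59.98) = 3.682  (Smad10)
The largest magnitude belongs to Smad10.

3.682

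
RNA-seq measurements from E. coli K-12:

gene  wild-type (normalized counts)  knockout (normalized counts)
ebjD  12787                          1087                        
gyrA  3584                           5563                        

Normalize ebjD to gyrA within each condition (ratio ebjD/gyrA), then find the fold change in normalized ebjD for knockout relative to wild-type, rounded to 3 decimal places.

ebjD/gyrA (wild-type) = 12787 / 3584 = 3.5678
ebjD/gyrA (knockout) = 1087 / 5563 = 0.1954
Fold change = 0.1954 / 3.5678 = 0.0548

0.055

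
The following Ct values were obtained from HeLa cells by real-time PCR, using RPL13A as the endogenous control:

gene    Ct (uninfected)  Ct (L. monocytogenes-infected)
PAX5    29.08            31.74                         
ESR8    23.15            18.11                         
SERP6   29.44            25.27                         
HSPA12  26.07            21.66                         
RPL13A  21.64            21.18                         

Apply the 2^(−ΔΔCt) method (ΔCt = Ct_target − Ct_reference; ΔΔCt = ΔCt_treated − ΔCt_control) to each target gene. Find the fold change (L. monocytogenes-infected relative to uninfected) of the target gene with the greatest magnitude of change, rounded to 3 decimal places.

PAX5: ΔΔCt = (31.74−21.18) − (29.08−21.64) = 10.56 − 7.44 = 3.12; fold change = 2^-3.12 = 0.115
ESR8: ΔΔCt = (18.11−21.18) − (23.15−21.64) = -3.07 − 1.51 = -4.58; fold change = 2^4.58 = 23.918
SERP6: ΔΔCt = (25.27−21.18) − (29.44−21.64) = 4.09 − 7.80 = -3.71; fold change = 2^3.71 = 13.086
HSPA12: ΔΔCt = (21.66−21.18) − (26.07−21.64) = 0.48 − 4.43 = -3.95; fold change = 2^3.95 = 15.455
ESR8 has the largest |ΔΔCt| = 4.58.

23.918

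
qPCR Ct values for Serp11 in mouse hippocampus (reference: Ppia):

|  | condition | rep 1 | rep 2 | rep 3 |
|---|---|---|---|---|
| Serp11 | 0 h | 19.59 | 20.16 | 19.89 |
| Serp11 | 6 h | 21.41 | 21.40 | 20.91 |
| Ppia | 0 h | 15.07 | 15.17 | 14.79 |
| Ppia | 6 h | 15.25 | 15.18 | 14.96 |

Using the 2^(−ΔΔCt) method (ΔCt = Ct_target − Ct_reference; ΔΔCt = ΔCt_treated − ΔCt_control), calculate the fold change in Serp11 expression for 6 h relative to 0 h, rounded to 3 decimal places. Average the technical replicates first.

Mean Ct: Serp11 0 h 19.880; Serp11 6 h 21.240; Ppia 0 h 15.010; Ppia 6 h 15.130
ΔCt(0 h) = 19.880 − 15.010 = 4.870
ΔCt(6 h) = 21.240 − 15.130 = 6.110
ΔΔCt = 6.110 − 4.870 = 1.240
Fold change = 2^(−1.240) = 0.4234

0.423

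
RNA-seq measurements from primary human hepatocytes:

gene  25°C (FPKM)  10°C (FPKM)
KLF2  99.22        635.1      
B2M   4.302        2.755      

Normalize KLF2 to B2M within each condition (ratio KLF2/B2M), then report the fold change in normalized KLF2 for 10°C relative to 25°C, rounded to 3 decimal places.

9.995

KLF2/B2M (25°C) = 99.22 / 4.302 = 23.064
KLF2/B2M (10°C) = 635.1 / 2.755 = 230.53
Fold change = 230.53 / 23.064 = 9.9952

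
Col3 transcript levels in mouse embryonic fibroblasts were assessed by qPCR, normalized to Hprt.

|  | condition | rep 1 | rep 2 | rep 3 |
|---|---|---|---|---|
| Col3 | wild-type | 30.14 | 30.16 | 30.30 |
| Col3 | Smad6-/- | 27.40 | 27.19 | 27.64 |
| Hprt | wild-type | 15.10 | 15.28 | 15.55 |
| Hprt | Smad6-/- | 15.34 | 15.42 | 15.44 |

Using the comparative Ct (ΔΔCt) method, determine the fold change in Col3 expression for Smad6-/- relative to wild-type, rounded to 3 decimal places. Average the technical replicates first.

Mean Ct: Col3 wild-type 30.200; Col3 Smad6-/- 27.410; Hprt wild-type 15.310; Hprt Smad6-/- 15.400
ΔCt(wild-type) = 30.200 − 15.310 = 14.890
ΔCt(Smad6-/-) = 27.410 − 15.400 = 12.010
ΔΔCt = 12.010 − 14.890 = -2.880
Fold change = 2^(−(-2.880)) = 2^2.880 = 7.3615

7.362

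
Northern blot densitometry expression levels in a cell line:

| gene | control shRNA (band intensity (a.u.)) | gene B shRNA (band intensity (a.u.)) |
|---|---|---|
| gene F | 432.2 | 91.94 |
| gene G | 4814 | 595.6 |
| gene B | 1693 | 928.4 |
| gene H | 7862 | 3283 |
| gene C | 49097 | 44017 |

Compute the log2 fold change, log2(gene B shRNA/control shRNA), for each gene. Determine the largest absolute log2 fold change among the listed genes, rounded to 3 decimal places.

3.015

log2(91.94/432.2) = -2.233  (gene F)
log2(595.6/4814) = -3.015  (gene G)
log2(928.4/1693) = -0.867  (gene B)
log2(3283/7862) = -1.260  (gene H)
log2(44017/49097) = -0.158  (gene C)
The largest magnitude belongs to gene G.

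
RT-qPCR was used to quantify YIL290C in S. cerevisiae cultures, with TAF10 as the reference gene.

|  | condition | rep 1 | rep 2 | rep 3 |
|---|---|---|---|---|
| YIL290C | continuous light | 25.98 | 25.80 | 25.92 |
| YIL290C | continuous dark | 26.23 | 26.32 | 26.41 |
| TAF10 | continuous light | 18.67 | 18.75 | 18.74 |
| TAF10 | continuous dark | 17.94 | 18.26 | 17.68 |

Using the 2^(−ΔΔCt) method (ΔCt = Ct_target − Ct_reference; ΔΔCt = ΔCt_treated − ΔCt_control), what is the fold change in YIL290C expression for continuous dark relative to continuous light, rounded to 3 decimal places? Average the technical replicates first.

Mean Ct: YIL290C continuous light 25.900; YIL290C continuous dark 26.320; TAF10 continuous light 18.720; TAF10 continuous dark 17.960
ΔCt(continuous light) = 25.900 − 18.720 = 7.180
ΔCt(continuous dark) = 26.320 − 17.960 = 8.360
ΔΔCt = 8.360 − 7.180 = 1.180
Fold change = 2^(−1.180) = 0.4414

0.441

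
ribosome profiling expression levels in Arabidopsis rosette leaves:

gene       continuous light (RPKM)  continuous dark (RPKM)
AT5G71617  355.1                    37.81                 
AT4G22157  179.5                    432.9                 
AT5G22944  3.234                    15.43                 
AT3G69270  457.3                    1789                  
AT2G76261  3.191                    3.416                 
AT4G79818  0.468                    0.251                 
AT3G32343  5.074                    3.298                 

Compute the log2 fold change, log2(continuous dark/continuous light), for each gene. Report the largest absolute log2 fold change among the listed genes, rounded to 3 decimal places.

log2(37.81/355.1) = -3.231  (AT5G71617)
log2(432.9/179.5) = 1.270  (AT4G22157)
log2(15.43/3.234) = 2.254  (AT5G22944)
log2(1789/457.3) = 1.968  (AT3G69270)
log2(3.416/3.191) = 0.098  (AT2G76261)
log2(0.251/0.468) = -0.899  (AT4G79818)
log2(3.298/5.074) = -0.622  (AT3G32343)
The largest magnitude belongs to AT5G71617.

3.231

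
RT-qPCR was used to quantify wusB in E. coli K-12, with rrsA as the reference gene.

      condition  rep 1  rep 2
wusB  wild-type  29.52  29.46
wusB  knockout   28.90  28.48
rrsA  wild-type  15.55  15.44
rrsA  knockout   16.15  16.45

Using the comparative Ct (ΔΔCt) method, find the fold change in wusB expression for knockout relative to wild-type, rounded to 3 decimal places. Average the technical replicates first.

3.042

Mean Ct: wusB wild-type 29.490; wusB knockout 28.690; rrsA wild-type 15.495; rrsA knockout 16.300
ΔCt(wild-type) = 29.490 − 15.495 = 13.995
ΔCt(knockout) = 28.690 − 16.300 = 12.390
ΔΔCt = 12.390 − 13.995 = -1.605
Fold change = 2^(−(-1.605)) = 2^1.605 = 3.0420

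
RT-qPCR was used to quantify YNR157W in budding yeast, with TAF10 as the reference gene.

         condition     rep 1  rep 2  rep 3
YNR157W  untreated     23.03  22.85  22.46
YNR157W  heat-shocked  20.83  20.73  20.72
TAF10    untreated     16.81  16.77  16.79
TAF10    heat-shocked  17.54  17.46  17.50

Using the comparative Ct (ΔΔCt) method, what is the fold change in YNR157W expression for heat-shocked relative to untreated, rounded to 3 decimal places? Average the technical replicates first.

6.635

Mean Ct: YNR157W untreated 22.780; YNR157W heat-shocked 20.760; TAF10 untreated 16.790; TAF10 heat-shocked 17.500
ΔCt(untreated) = 22.780 − 16.790 = 5.990
ΔCt(heat-shocked) = 20.760 − 17.500 = 3.260
ΔΔCt = 3.260 − 5.990 = -2.730
Fold change = 2^(−(-2.730)) = 2^2.730 = 6.6346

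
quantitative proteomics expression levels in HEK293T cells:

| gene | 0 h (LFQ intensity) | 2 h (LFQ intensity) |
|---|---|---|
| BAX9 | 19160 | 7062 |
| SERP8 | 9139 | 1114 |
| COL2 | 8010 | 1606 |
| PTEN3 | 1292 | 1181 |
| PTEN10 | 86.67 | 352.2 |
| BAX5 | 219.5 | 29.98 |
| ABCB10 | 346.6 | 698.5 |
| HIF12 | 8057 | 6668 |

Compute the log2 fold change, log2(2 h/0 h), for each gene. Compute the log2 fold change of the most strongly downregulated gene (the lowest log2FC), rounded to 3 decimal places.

log2(7062/19160) = -1.440  (BAX9)
log2(1114/9139) = -3.036  (SERP8)
log2(1606/8010) = -2.318  (COL2)
log2(1181/1292) = -0.130  (PTEN3)
log2(352.2/86.67) = 2.023  (PTEN10)
log2(29.98/219.5) = -2.872  (BAX5)
log2(698.5/346.6) = 1.011  (ABCB10)
log2(6668/8057) = -0.273  (HIF12)
SERP8 is most strongly downregulated.

-3.036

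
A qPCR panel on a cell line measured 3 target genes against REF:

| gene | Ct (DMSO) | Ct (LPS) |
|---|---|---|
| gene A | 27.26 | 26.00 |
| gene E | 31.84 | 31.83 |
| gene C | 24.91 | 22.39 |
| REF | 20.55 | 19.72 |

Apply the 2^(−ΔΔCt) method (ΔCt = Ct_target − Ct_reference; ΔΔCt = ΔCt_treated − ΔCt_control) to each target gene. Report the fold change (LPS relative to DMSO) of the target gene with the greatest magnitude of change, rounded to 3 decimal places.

gene A: ΔΔCt = (26.00−19.72) − (27.26−20.55) = 6.28 − 6.71 = -0.43; fold change = 2^0.43 = 1.347
gene E: ΔΔCt = (31.83−19.72) − (31.84−20.55) = 12.11 − 11.29 = 0.82; fold change = 2^-0.82 = 0.566
gene C: ΔΔCt = (22.39−19.72) − (24.91−20.55) = 2.67 − 4.36 = -1.69; fold change = 2^1.69 = 3.227
gene C has the largest |ΔΔCt| = 1.69.

3.227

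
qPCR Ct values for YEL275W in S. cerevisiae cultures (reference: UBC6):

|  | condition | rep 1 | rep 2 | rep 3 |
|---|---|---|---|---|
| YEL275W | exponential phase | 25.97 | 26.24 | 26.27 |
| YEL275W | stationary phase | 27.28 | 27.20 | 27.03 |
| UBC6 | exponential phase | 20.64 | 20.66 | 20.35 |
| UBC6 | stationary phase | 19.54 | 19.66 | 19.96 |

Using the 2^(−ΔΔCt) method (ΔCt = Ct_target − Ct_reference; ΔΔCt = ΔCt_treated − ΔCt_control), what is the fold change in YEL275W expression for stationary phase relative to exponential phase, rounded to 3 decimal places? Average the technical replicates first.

0.279

Mean Ct: YEL275W exponential phase 26.160; YEL275W stationary phase 27.170; UBC6 exponential phase 20.550; UBC6 stationary phase 19.720
ΔCt(exponential phase) = 26.160 − 20.550 = 5.610
ΔCt(stationary phase) = 27.170 − 19.720 = 7.450
ΔΔCt = 7.450 − 5.610 = 1.840
Fold change = 2^(−1.840) = 0.2793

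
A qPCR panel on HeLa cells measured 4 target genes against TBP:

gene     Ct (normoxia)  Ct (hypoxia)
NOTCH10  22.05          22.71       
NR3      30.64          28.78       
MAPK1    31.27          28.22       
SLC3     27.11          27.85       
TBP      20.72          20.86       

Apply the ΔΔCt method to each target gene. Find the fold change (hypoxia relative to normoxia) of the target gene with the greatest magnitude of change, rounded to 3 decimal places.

9.126

NOTCH10: ΔΔCt = (22.71−20.86) − (22.05−20.72) = 1.85 − 1.33 = 0.52; fold change = 2^-0.52 = 0.697
NR3: ΔΔCt = (28.78−20.86) − (30.64−20.72) = 7.92 − 9.92 = -2.00; fold change = 2^2.00 = 4.000
MAPK1: ΔΔCt = (28.22−20.86) − (31.27−20.72) = 7.36 − 10.55 = -3.19; fold change = 2^3.19 = 9.126
SLC3: ΔΔCt = (27.85−20.86) − (27.11−20.72) = 6.99 − 6.39 = 0.60; fold change = 2^-0.60 = 0.660
MAPK1 has the largest |ΔΔCt| = 3.19.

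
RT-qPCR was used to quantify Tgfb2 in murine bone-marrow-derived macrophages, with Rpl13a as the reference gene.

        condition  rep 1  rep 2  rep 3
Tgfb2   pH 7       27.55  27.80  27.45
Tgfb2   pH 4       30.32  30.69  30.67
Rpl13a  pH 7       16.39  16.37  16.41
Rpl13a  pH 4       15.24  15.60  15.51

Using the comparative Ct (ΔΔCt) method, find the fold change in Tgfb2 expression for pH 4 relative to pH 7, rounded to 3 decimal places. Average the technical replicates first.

0.067

Mean Ct: Tgfb2 pH 7 27.600; Tgfb2 pH 4 30.560; Rpl13a pH 7 16.390; Rpl13a pH 4 15.450
ΔCt(pH 7) = 27.600 − 16.390 = 11.210
ΔCt(pH 4) = 30.560 − 15.450 = 15.110
ΔΔCt = 15.110 − 11.210 = 3.900
Fold change = 2^(−3.900) = 0.0670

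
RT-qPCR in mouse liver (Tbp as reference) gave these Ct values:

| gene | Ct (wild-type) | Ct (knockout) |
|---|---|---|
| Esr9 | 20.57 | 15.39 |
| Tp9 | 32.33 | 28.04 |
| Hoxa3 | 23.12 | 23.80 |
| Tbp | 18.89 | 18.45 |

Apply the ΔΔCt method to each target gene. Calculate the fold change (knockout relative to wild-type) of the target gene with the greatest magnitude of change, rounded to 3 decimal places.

26.723

Esr9: ΔΔCt = (15.39−18.45) − (20.57−18.89) = -3.06 − 1.68 = -4.74; fold change = 2^4.74 = 26.723
Tp9: ΔΔCt = (28.04−18.45) − (32.33−18.89) = 9.59 − 13.44 = -3.85; fold change = 2^3.85 = 14.420
Hoxa3: ΔΔCt = (23.80−18.45) − (23.12−18.89) = 5.35 − 4.23 = 1.12; fold change = 2^-1.12 = 0.460
Esr9 has the largest |ΔΔCt| = 4.74.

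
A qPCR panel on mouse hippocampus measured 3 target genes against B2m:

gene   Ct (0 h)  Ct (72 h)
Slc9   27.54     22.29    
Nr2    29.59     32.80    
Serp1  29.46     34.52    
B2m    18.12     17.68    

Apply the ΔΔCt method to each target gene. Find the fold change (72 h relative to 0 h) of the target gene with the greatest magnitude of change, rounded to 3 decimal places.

Slc9: ΔΔCt = (22.29−17.68) − (27.54−18.12) = 4.61 − 9.42 = -4.81; fold change = 2^4.81 = 28.051
Nr2: ΔΔCt = (32.80−17.68) − (29.59−18.12) = 15.12 − 11.47 = 3.65; fold change = 2^-3.65 = 0.080
Serp1: ΔΔCt = (34.52−17.68) − (29.46−18.12) = 16.84 − 11.34 = 5.50; fold change = 2^-5.50 = 0.022
Serp1 has the largest |ΔΔCt| = 5.50.

0.022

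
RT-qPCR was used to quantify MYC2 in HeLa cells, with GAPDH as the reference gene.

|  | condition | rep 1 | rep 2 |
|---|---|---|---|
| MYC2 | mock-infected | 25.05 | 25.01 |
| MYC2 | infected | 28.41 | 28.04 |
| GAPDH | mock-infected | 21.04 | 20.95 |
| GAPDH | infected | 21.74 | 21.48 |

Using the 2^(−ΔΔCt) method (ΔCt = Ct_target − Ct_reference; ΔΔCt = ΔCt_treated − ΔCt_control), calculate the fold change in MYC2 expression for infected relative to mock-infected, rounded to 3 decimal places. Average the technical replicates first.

Mean Ct: MYC2 mock-infected 25.030; MYC2 infected 28.225; GAPDH mock-infected 20.995; GAPDH infected 21.610
ΔCt(mock-infected) = 25.030 − 20.995 = 4.035
ΔCt(infected) = 28.225 − 21.610 = 6.615
ΔΔCt = 6.615 − 4.035 = 2.580
Fold change = 2^(−2.580) = 0.1672

0.167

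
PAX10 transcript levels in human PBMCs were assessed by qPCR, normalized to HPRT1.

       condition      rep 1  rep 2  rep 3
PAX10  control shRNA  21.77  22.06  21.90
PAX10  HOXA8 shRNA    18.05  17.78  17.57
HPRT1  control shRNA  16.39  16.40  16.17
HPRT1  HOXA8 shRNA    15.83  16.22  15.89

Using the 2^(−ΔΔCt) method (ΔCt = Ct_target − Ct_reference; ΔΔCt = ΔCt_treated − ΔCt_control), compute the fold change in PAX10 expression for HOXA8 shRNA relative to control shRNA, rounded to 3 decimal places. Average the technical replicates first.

Mean Ct: PAX10 control shRNA 21.910; PAX10 HOXA8 shRNA 17.800; HPRT1 control shRNA 16.320; HPRT1 HOXA8 shRNA 15.980
ΔCt(control shRNA) = 21.910 − 16.320 = 5.590
ΔCt(HOXA8 shRNA) = 17.800 − 15.980 = 1.820
ΔΔCt = 1.820 − 5.590 = -3.770
Fold change = 2^(−(-3.770)) = 2^3.770 = 13.6422

13.642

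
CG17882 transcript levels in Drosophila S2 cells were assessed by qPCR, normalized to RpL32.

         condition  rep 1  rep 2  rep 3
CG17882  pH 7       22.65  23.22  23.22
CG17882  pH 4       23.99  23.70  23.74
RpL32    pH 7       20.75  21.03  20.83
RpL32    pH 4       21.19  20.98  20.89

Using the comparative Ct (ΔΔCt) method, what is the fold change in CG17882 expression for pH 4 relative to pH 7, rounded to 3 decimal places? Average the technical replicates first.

0.646

Mean Ct: CG17882 pH 7 23.030; CG17882 pH 4 23.810; RpL32 pH 7 20.870; RpL32 pH 4 21.020
ΔCt(pH 7) = 23.030 − 20.870 = 2.160
ΔCt(pH 4) = 23.810 − 21.020 = 2.790
ΔΔCt = 2.790 − 2.160 = 0.630
Fold change = 2^(−0.630) = 0.6462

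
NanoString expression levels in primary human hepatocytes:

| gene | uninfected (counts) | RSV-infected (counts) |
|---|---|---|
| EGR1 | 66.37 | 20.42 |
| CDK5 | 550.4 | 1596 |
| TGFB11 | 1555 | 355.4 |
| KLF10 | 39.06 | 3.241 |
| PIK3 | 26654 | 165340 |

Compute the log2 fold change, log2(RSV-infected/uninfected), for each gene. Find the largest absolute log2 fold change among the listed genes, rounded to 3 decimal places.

3.591

log2(20.42/66.37) = -1.701  (EGR1)
log2(1596/550.4) = 1.536  (CDK5)
log2(355.4/1555) = -2.129  (TGFB11)
log2(3.241/39.06) = -3.591  (KLF10)
log2(165340/26654) = 2.633  (PIK3)
The largest magnitude belongs to KLF10.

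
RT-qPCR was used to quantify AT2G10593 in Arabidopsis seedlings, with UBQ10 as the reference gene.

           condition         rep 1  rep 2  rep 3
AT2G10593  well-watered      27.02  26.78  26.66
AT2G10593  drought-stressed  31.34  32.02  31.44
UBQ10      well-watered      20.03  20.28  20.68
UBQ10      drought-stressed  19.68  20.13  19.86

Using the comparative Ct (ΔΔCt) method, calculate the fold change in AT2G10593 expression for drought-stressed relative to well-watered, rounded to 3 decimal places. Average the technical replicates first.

Mean Ct: AT2G10593 well-watered 26.820; AT2G10593 drought-stressed 31.600; UBQ10 well-watered 20.330; UBQ10 drought-stressed 19.890
ΔCt(well-watered) = 26.820 − 20.330 = 6.490
ΔCt(drought-stressed) = 31.600 − 19.890 = 11.710
ΔΔCt = 11.710 − 6.490 = 5.220
Fold change = 2^(−5.220) = 0.0268

0.027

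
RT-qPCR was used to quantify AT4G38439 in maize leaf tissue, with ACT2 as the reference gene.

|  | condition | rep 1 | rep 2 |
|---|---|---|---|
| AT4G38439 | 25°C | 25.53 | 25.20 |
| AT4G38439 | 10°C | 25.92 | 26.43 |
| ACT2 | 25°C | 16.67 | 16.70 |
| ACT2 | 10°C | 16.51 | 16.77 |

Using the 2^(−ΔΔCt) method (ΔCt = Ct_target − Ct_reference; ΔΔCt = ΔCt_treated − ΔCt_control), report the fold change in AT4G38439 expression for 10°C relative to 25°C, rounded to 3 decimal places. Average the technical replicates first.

0.553

Mean Ct: AT4G38439 25°C 25.365; AT4G38439 10°C 26.175; ACT2 25°C 16.685; ACT2 10°C 16.640
ΔCt(25°C) = 25.365 − 16.685 = 8.680
ΔCt(10°C) = 26.175 − 16.640 = 9.535
ΔΔCt = 9.535 − 8.680 = 0.855
Fold change = 2^(−0.855) = 0.5529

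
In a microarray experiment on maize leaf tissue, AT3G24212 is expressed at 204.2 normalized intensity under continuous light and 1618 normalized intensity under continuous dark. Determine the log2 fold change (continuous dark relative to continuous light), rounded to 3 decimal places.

Fold change = 1618 / 204.2 = 7.9236
log2(7.9236) = 2.9862

2.986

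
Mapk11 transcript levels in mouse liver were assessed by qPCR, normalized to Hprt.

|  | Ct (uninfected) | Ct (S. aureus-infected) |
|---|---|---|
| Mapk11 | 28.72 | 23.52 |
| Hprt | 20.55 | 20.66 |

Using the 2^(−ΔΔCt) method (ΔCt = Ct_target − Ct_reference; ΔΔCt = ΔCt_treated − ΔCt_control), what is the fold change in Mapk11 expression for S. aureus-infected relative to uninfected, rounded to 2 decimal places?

ΔCt(uninfected) = 28.720 − 20.550 = 8.170
ΔCt(S. aureus-infected) = 23.520 − 20.660 = 2.860
ΔΔCt = 2.860 − 8.170 = -5.310
Fold change = 2^(−(-5.310)) = 2^5.310 = 39.671

39.67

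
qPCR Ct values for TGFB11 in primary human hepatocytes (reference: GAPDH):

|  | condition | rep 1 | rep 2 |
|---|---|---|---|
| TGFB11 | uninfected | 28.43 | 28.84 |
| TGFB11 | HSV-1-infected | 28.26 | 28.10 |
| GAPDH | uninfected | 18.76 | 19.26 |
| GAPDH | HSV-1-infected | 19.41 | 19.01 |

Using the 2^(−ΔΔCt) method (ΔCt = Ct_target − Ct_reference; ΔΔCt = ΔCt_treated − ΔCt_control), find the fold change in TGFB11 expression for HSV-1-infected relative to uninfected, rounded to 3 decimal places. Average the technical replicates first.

Mean Ct: TGFB11 uninfected 28.635; TGFB11 HSV-1-infected 28.180; GAPDH uninfected 19.010; GAPDH HSV-1-infected 19.210
ΔCt(uninfected) = 28.635 − 19.010 = 9.625
ΔCt(HSV-1-infected) = 28.180 − 19.210 = 8.970
ΔΔCt = 8.970 − 9.625 = -0.655
Fold change = 2^(−(-0.655)) = 2^0.655 = 1.5746

1.575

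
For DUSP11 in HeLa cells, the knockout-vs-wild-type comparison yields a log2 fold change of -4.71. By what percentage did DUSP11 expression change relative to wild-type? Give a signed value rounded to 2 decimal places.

Fold change = 2^(-4.71) = 0.0382
Percent change = (FC − 1) × 100% = (0.0382 − 1) × 100 = -96.18%

-96.18%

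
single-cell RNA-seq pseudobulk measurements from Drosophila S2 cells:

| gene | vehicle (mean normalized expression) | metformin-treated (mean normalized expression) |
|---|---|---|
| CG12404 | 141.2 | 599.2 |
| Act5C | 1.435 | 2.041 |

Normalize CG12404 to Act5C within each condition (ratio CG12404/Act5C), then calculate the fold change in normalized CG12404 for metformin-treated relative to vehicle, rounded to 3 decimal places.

2.984

CG12404/Act5C (vehicle) = 141.2 / 1.435 = 98.397
CG12404/Act5C (metformin-treated) = 599.2 / 2.041 = 293.58
Fold change = 293.58 / 98.397 = 2.9836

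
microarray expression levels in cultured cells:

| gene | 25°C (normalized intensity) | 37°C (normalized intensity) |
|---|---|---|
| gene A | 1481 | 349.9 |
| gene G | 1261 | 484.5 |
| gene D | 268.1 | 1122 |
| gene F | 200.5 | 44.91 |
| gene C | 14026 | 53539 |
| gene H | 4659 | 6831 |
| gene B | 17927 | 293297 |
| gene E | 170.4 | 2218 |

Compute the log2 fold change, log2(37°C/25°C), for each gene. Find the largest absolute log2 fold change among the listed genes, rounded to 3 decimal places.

4.032

log2(349.9/1481) = -2.082  (gene A)
log2(484.5/1261) = -1.380  (gene G)
log2(1122/268.1) = 2.065  (gene D)
log2(44.91/200.5) = -2.158  (gene F)
log2(53539/14026) = 1.932  (gene C)
log2(6831/4659) = 0.552  (gene H)
log2(293297/17927) = 4.032  (gene B)
log2(2218/170.4) = 3.702  (gene E)
The largest magnitude belongs to gene B.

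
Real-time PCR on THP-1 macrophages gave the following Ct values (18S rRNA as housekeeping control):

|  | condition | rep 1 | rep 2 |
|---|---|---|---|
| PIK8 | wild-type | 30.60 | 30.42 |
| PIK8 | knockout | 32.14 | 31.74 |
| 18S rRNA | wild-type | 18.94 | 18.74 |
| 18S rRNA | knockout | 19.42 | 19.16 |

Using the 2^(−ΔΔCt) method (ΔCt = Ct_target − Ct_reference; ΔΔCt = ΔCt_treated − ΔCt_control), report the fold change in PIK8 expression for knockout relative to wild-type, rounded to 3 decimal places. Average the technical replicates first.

Mean Ct: PIK8 wild-type 30.510; PIK8 knockout 31.940; 18S rRNA wild-type 18.840; 18S rRNA knockout 19.290
ΔCt(wild-type) = 30.510 − 18.840 = 11.670
ΔCt(knockout) = 31.940 − 19.290 = 12.650
ΔΔCt = 12.650 − 11.670 = 0.980
Fold change = 2^(−0.980) = 0.5070

0.507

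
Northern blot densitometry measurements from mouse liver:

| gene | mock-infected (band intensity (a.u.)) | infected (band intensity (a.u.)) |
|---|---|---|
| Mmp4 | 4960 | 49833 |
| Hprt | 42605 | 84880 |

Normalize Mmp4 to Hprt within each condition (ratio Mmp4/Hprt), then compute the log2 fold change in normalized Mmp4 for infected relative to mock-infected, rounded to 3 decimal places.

2.334

Mmp4/Hprt (mock-infected) = 4960 / 42605 = 0.11642
Mmp4/Hprt (infected) = 49833 / 84880 = 0.5871
Fold change = 0.5871 / 0.11642 = 5.0430
log2(5.0430) = 2.3343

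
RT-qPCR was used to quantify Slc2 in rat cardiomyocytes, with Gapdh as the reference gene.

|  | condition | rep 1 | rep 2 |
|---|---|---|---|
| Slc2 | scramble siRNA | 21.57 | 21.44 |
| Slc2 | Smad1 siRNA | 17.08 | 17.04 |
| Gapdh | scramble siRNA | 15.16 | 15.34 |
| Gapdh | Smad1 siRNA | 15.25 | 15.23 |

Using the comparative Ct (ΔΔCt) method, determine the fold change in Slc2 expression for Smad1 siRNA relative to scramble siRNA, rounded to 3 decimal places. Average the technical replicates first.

21.631

Mean Ct: Slc2 scramble siRNA 21.505; Slc2 Smad1 siRNA 17.060; Gapdh scramble siRNA 15.250; Gapdh Smad1 siRNA 15.240
ΔCt(scramble siRNA) = 21.505 − 15.250 = 6.255
ΔCt(Smad1 siRNA) = 17.060 − 15.240 = 1.820
ΔΔCt = 1.820 − 6.255 = -4.435
Fold change = 2^(−(-4.435)) = 2^4.435 = 21.6306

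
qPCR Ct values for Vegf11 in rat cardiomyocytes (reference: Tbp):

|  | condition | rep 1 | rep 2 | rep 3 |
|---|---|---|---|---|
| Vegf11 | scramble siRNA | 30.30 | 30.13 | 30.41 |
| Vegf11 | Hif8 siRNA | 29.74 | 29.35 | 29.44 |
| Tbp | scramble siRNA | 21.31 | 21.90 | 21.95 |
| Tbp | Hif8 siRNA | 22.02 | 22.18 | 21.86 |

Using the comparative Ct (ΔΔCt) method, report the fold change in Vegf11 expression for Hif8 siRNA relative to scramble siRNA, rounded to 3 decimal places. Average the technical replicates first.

Mean Ct: Vegf11 scramble siRNA 30.280; Vegf11 Hif8 siRNA 29.510; Tbp scramble siRNA 21.720; Tbp Hif8 siRNA 22.020
ΔCt(scramble siRNA) = 30.280 − 21.720 = 8.560
ΔCt(Hif8 siRNA) = 29.510 − 22.020 = 7.490
ΔΔCt = 7.490 − 8.560 = -1.070
Fold change = 2^(−(-1.070)) = 2^1.070 = 2.0994

2.099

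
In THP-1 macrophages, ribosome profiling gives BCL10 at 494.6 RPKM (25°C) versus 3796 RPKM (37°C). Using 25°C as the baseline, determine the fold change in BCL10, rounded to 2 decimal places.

Fold change = 3796 / 494.6 = 7.675
BCL10 is upregulated.

7.67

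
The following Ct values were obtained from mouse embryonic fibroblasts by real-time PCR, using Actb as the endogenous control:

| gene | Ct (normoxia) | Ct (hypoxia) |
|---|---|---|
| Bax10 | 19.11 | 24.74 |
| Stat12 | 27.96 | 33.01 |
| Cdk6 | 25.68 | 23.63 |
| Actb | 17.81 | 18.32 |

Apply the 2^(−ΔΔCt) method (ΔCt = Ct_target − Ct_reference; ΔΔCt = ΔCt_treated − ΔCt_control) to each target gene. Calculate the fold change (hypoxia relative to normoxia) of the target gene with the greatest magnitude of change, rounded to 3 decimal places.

Bax10: ΔΔCt = (24.74−18.32) − (19.11−17.81) = 6.42 − 1.30 = 5.12; fold change = 2^-5.12 = 0.029
Stat12: ΔΔCt = (33.01−18.32) − (27.96−17.81) = 14.69 − 10.15 = 4.54; fold change = 2^-4.54 = 0.043
Cdk6: ΔΔCt = (23.63−18.32) − (25.68−17.81) = 5.31 − 7.87 = -2.56; fold change = 2^2.56 = 5.897
Bax10 has the largest |ΔΔCt| = 5.12.

0.029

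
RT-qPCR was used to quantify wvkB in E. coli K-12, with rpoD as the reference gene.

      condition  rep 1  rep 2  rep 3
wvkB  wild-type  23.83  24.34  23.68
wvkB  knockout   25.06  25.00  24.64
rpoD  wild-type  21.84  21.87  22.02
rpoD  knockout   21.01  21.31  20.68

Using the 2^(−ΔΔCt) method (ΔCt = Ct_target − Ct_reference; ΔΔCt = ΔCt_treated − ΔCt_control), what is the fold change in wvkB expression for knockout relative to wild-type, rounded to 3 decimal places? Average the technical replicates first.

0.275

Mean Ct: wvkB wild-type 23.950; wvkB knockout 24.900; rpoD wild-type 21.910; rpoD knockout 21.000
ΔCt(wild-type) = 23.950 − 21.910 = 2.040
ΔCt(knockout) = 24.900 − 21.000 = 3.900
ΔΔCt = 3.900 − 2.040 = 1.860
Fold change = 2^(−1.860) = 0.2755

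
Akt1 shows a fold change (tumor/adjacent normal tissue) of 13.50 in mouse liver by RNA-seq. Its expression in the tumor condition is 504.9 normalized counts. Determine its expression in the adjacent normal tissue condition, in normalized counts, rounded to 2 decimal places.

37.40

adjacent normal tissue expression = 504.9 / 13.50 = 37.40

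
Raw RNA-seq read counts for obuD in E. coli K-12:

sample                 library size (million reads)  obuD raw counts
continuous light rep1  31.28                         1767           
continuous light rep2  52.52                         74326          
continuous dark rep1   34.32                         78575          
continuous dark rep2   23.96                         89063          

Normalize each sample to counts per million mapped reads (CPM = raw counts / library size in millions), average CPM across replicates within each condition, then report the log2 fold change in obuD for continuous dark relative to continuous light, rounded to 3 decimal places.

CPM(continuous light rep1) = 1767 / 31.28 = 56.4898
CPM(continuous light rep2) = 74326 / 52.52 = 1415.1942
CPM(continuous dark rep1) = 78575 / 34.32 = 2289.4814
CPM(continuous dark rep2) = 89063 / 23.96 = 3717.1536
mean CPM(continuous light) = 735.8420; mean CPM(continuous dark) = 3003.3175
Fold change = 3003.3175 / 735.8420 = 4.08147
log2(4.08147) = 2.0291

2.029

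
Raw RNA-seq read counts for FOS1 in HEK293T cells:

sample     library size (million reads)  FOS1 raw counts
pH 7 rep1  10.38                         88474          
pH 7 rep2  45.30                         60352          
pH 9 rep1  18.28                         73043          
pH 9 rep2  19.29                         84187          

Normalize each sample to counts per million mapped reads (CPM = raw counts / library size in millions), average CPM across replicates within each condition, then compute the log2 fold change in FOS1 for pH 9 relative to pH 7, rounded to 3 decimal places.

-0.237

CPM(pH 7 rep1) = 88474 / 10.38 = 8523.5067
CPM(pH 7 rep2) = 60352 / 45.30 = 1332.2737
CPM(pH 9 rep1) = 73043 / 18.28 = 3995.7877
CPM(pH 9 rep2) = 84187 / 19.29 = 4364.2820
mean CPM(pH 7) = 4927.8902; mean CPM(pH 9) = 4180.0349
Fold change = 4180.0349 / 4927.8902 = 0.84824
log2(0.84824) = -0.2375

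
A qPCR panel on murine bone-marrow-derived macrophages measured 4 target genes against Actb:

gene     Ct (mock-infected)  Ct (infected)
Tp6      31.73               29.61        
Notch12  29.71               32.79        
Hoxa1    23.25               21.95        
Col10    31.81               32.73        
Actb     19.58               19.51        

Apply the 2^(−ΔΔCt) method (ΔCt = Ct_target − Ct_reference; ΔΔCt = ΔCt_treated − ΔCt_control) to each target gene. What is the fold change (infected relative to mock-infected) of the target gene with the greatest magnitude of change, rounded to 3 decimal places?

Tp6: ΔΔCt = (29.61−19.51) − (31.73−19.58) = 10.10 − 12.15 = -2.05; fold change = 2^2.05 = 4.141
Notch12: ΔΔCt = (32.79−19.51) − (29.71−19.58) = 13.28 − 10.13 = 3.15; fold change = 2^-3.15 = 0.113
Hoxa1: ΔΔCt = (21.95−19.51) − (23.25−19.58) = 2.44 − 3.67 = -1.23; fold change = 2^1.23 = 2.346
Col10: ΔΔCt = (32.73−19.51) − (31.81−19.58) = 13.22 − 12.23 = 0.99; fold change = 2^-0.99 = 0.503
Notch12 has the largest |ΔΔCt| = 3.15.

0.113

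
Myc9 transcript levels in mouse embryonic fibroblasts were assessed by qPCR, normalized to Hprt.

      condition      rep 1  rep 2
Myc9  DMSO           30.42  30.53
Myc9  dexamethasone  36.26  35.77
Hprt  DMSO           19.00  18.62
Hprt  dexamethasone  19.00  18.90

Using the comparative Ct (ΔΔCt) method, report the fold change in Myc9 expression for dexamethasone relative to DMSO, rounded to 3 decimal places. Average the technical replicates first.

Mean Ct: Myc9 DMSO 30.475; Myc9 dexamethasone 36.015; Hprt DMSO 18.810; Hprt dexamethasone 18.950
ΔCt(DMSO) = 30.475 − 18.810 = 11.665
ΔCt(dexamethasone) = 36.015 − 18.950 = 17.065
ΔΔCt = 17.065 − 11.665 = 5.400
Fold change = 2^(−5.400) = 0.0237

0.024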